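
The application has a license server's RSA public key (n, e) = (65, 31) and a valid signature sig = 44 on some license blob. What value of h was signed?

34

Squares mod 65: sig^1≡44, sig^2≡51, sig^4≡1, sig^8≡1, sig^16≡1
31 = 16 + 8 + 4 + 2 + 1, so sig^31 ≡ 1·1·1·51·44 ≡ 34 (mod 65)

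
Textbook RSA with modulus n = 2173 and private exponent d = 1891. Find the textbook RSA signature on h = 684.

h^1891 mod 2173 = 2138

2138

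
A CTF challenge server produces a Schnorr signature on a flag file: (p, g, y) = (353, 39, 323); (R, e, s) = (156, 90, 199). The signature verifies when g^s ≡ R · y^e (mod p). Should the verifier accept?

accept

g^s mod p:
39^2 = 1521 ≡ 109
39^4 ≡ 109^2 = 11881 ≡ 232
39^8 ≡ 232^2 = 53824 ≡ 168
39^16 ≡ 168^2 = 28224 ≡ 337
39^32 ≡ 337^2 = 113569 ≡ 256
39^64 ≡ 256^2 = 65536 ≡ 231
39^128 ≡ 231^2 = 53361 ≡ 58
199 = 128 + 64 + 4 + 2 + 1, so 39^199 ≡ 58·231·232·109·39 ≡ 94 (mod 353)
R · y^e mod p:
323^2 = 104329 ≡ 194
323^4 ≡ 194^2 = 37636 ≡ 218
323^8 ≡ 218^2 = 47524 ≡ 222
323^16 ≡ 222^2 = 49284 ≡ 217
323^32 ≡ 217^2 = 47089 ≡ 140
323^64 ≡ 140^2 = 19600 ≡ 185
90 = 64 + 16 + 8 + 2, so 323^90 ≡ 185·217·222·194 ≡ 159 (mod 353)
156·159 = 24804 ≡ 94 (mod 353)
94 ≡ 94 (mod 353); signature holds.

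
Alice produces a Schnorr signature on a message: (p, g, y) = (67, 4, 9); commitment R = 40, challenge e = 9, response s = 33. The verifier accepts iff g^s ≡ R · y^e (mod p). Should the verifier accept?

g^s mod p:
4^2 = 16
4^4 ≡ 16^2 = 256 ≡ 55
4^8 ≡ 55^2 = 3025 ≡ 10
4^16 ≡ 10^2 = 100 ≡ 33
4^32 ≡ 33^2 = 1089 ≡ 17
33 = 32 + 1, so 4^33 ≡ 17·4 ≡ 1 (mod 67)
R · y^e mod p:
9^2 = 81 ≡ 14
9^4 ≡ 14^2 = 196 ≡ 62
9^8 ≡ 62^2 = 3844 ≡ 25
9 = 8 + 1, so 9^9 ≡ 25·9 ≡ 24 (mod 67)
40·24 = 960 ≡ 22 (mod 67)
1 ≠ 22; the check fails.

reject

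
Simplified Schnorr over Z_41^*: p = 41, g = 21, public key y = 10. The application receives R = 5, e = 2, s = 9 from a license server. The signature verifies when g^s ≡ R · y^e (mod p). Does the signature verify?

does not verify

g^s mod p:
21^2 = 441 ≡ 31
21^4 ≡ 31^2 = 961 ≡ 18
21^8 ≡ 18^2 = 324 ≡ 37
9 = 8 + 1, so 21^9 ≡ 37·21 ≡ 39 (mod 41)
R · y^e mod p:
10^2 = 100 ≡ 18
5·18 = 90 ≡ 8 (mod 41)
39 ≠ 8; the check fails.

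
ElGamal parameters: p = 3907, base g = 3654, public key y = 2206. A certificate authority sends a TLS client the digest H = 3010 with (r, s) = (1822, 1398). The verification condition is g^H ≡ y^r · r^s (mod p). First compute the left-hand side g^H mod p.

3654^2 = 13351716 ≡ 1497
3654^4 ≡ 1497^2 = 2241009 ≡ 2298
3654^8 ≡ 2298^2 = 5280804 ≡ 2447
3654^16 ≡ 2447^2 = 5987809 ≡ 2285
3654^32 ≡ 2285^2 = 5221225 ≡ 1473
3654^64 ≡ 1473^2 = 2169729 ≡ 1344
3654^128 ≡ 1344^2 = 1806336 ≡ 1302
3654^256 ≡ 1302^2 = 1695204 ≡ 3473
3654^512 ≡ 3473^2 = 12061729 ≡ 820
3654^1024 ≡ 820^2 = 672400 ≡ 396
3654^2048 ≡ 396^2 = 156816 ≡ 536
3010 = 2048 + 512 + 256 + 128 + 64 + 2, so 3654^3010 ≡ 536·820·3473·1302·1344·1497 ≡ 1720 (mod 3907)

1720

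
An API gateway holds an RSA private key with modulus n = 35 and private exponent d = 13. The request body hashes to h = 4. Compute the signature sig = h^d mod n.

h^2 ≡ 4^2 = 16
h^4 ≡ 16^2 = 256 ≡ 11
h^8 ≡ 11^2 = 121 ≡ 16
13 = 8 + 4 + 1, so h^13 ≡ 16·11·4 ≡ 4 (mod 35)

4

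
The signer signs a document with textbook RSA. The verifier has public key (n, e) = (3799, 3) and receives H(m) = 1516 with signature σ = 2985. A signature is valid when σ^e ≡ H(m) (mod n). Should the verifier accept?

reject

σ^2 ≡ 2985^2 = 8910225 ≡ 1570
3 = 2 + 1, so σ^3 ≡ 1570·2985 ≡ 2283 (mod 3799)
2283 ≠ 1516, so verification fails.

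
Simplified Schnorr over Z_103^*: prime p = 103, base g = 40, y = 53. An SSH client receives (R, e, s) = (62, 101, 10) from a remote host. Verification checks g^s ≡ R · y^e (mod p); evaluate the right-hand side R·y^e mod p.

7

Squares mod 103: 53^1≡53, 53^2≡28, 53^4≡63, 53^8≡55, 53^16≡38, 53^32≡2, 53^64≡4
101 = 64 + 32 + 4 + 1, so 53^101 ≡ 4·2·63·53 ≡ 35 (mod 103)
R · y^e ≡ 62·35 = 2170 ≡ 7 (mod 103)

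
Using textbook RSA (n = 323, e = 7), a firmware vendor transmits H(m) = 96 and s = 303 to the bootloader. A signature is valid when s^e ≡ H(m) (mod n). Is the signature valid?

s^2 ≡ 303^2 = 91809 ≡ 77
s^4 ≡ 77^2 = 5929 ≡ 115
7 = 4 + 2 + 1, so s^7 ≡ 115·77·303 ≡ 227 (mod 323)
227 ≠ 96, so verification fails.

invalid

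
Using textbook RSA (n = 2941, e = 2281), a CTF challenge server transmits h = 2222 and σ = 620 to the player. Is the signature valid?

σ^2 ≡ 620^2 = 384400 ≡ 2070
σ^4 ≡ 2070^2 = 4284900 ≡ 2804
σ^8 ≡ 2804^2 = 7862416 ≡ 1123
σ^16 ≡ 1123^2 = 1261129 ≡ 2381
σ^32 ≡ 2381^2 = 5669161 ≡ 1854
σ^64 ≡ 1854^2 = 3437316 ≡ 2228
σ^128 ≡ 2228^2 = 4963984 ≡ 2517
σ^256 ≡ 2517^2 = 6335289 ≡ 375
σ^512 ≡ 375^2 = 140625 ≡ 2398
σ^1024 ≡ 2398^2 = 5750404 ≡ 749
σ^2048 ≡ 749^2 = 561001 ≡ 2211
2281 = 2048 + 128 + 64 + 32 + 8 + 1, so σ^2281 ≡ 2211·2517·2228·1854·1123·620 ≡ 1691 (mod 2941)
The recovered value 1691 does not match the digest 2222.

invalid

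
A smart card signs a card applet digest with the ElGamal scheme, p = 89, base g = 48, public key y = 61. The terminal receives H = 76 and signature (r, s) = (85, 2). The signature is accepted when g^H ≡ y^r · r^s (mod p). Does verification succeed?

fails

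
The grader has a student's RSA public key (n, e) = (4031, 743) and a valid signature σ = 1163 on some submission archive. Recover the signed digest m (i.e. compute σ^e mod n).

1476

σ^2 ≡ 1163^2 = 1352569 ≡ 2184
σ^4 ≡ 2184^2 = 4769856 ≡ 1183
σ^8 ≡ 1183^2 = 1399489 ≡ 732
σ^16 ≡ 732^2 = 535824 ≡ 3732
σ^32 ≡ 3732^2 = 13927824 ≡ 719
σ^64 ≡ 719^2 = 516961 ≡ 993
σ^128 ≡ 993^2 = 986049 ≡ 2485
σ^256 ≡ 2485^2 = 6175225 ≡ 3764
σ^512 ≡ 3764^2 = 14167696 ≡ 2762
743 = 512 + 128 + 64 + 32 + 4 + 2 + 1, so σ^743 ≡ 2762·2485·993·719·1183·2184·1163 ≡ 1476 (mod 4031)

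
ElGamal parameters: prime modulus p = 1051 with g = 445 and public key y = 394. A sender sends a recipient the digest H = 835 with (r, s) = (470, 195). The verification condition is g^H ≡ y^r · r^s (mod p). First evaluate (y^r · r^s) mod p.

643

394^2 = 155236 ≡ 739
394^4 ≡ 739^2 = 546121 ≡ 652
394^8 ≡ 652^2 = 425104 ≡ 500
394^16 ≡ 500^2 = 250000 ≡ 913
394^32 ≡ 913^2 = 833569 ≡ 126
394^64 ≡ 126^2 = 15876 ≡ 111
394^128 ≡ 111^2 = 12321 ≡ 760
394^256 ≡ 760^2 = 577600 ≡ 601
470 = 256 + 128 + 64 + 16 + 4 + 2, so 394^470 ≡ 601·760·111·913·652·739 ≡ 506 (mod 1051)
470^2 = 220900 ≡ 190
470^4 ≡ 190^2 = 36100 ≡ 366
470^8 ≡ 366^2 = 133956 ≡ 479
470^16 ≡ 479^2 = 229441 ≡ 323
470^32 ≡ 323^2 = 104329 ≡ 280
470^64 ≡ 280^2 = 78400 ≡ 626
470^128 ≡ 626^2 = 391876 ≡ 904
195 = 128 + 64 + 2 + 1, so 470^195 ≡ 904·626·190·470 ≡ 506 (mod 1051)
y^r · r^s ≡ 506·506 = 256036 ≡ 643 (mod 1051)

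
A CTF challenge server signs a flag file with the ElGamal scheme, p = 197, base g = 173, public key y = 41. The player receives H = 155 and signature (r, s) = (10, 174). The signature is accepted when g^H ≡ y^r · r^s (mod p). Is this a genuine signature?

forged

Left side g^H mod p:
173^155 mod 197 = 4
Right side y^r · r^s mod p:
41^10 mod 197 = 23
10^174 mod 197 = 154
23·154 = 3542 ≡ 193 (mod 197)
4 ≠ 193, so verification fails.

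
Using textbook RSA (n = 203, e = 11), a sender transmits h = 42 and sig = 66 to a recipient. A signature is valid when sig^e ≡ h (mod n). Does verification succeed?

sig^2 ≡ 66^2 = 4356 ≡ 93
sig^4 ≡ 93^2 = 8649 ≡ 123
sig^8 ≡ 123^2 = 15129 ≡ 107
11 = 8 + 2 + 1, so sig^11 ≡ 107·93·66 ≡ 61 (mod 203)
61 ≠ 42, so verification fails.

fails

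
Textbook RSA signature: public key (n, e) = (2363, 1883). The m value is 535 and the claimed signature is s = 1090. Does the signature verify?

verifies

s^2 ≡ 1090^2 = 1188100 ≡ 1874
s^4 ≡ 1874^2 = 3511876 ≡ 458
s^8 ≡ 458^2 = 209764 ≡ 1820
s^16 ≡ 1820^2 = 3312400 ≡ 1837
s^32 ≡ 1837^2 = 3374569 ≡ 205
s^64 ≡ 205^2 = 42025 ≡ 1854
s^128 ≡ 1854^2 = 3437316 ≡ 1514
s^256 ≡ 1514^2 = 2292196 ≡ 86
s^512 ≡ 86^2 = 7396 ≡ 307
s^1024 ≡ 307^2 = 94249 ≡ 2092
1883 = 1024 + 512 + 256 + 64 + 16 + 8 + 2 + 1, so s^1883 ≡ 2092·307·86·1854·1837·1820·1874·1090 ≡ 535 (mod 2363)
s^1883 mod 2363 = 535 matches m.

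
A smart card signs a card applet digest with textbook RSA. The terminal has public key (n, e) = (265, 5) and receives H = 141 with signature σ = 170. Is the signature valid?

invalid

Squares mod 265: σ^1≡170, σ^2≡15, σ^4≡225
5 = 4 + 1, so σ^5 ≡ 225·170 ≡ 90 (mod 265)
90 ≠ 141, so verification fails.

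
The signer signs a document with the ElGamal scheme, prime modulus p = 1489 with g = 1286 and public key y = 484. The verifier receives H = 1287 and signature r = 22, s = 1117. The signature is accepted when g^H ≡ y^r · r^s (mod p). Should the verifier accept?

accept

Left side g^H mod p:
1286^1287 mod 1489 = 1264
Right side y^r · r^s mod p:
484^22 mod 1489 = 1005
22^1117 mod 1489 = 22
1005·22 = 22110 ≡ 1264 (mod 1489)
1264 ≡ 1264 (mod 1489), so the signature is genuine.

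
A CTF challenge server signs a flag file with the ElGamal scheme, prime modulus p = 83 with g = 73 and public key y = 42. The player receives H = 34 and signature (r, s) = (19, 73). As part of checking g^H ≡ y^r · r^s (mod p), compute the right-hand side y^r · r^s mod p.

69

Squares mod 83: 42^1≡42, 42^2≡21, 42^4≡26, 42^8≡12, 42^16≡61
19 = 16 + 2 + 1, so 42^19 ≡ 61·21·42 ≡ 18 (mod 83)
Squares mod 83: 19^1≡19, 19^2≡29, 19^4≡11, 19^8≡38, 19^16≡33, 19^32≡10, 19^64≡17
73 = 64 + 8 + 1, so 19^73 ≡ 17·38·19 ≡ 73 (mod 83)
y^r · r^s ≡ 18·73 = 1314 ≡ 69 (mod 83)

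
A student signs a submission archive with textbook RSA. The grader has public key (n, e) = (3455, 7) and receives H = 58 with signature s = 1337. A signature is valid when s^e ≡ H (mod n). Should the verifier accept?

s^2 ≡ 1337^2 = 1787569 ≡ 1334
s^4 ≡ 1334^2 = 1779556 ≡ 231
7 = 4 + 2 + 1, so s^7 ≡ 231·1334·1337 ≡ 58 (mod 3455)
Since 58 equals the digest 58, verification succeeds.

accept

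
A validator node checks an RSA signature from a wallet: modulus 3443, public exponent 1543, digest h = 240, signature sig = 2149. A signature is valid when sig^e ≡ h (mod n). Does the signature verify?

Squares mod 3443: sig^1≡2149, sig^2≡1138, sig^4≡476, sig^8≡2781, sig^16≡983, sig^32≡2249, sig^64≡234, sig^128≡3111, sig^256≡48, sig^512≡2304, sig^1024≡2753
1543 = 1024 + 512 + 4 + 2 + 1, so sig^1543 ≡ 2753·2304·476·1138·2149 ≡ 240 (mod 3443)
240 = h, so the signature checks out.

verifies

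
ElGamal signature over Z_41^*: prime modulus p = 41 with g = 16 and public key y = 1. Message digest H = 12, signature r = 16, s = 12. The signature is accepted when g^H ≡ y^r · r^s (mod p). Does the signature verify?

verifies

Left side g^H mod p:
16^2 = 256 ≡ 10
16^4 ≡ 10^2 = 100 ≡ 18
16^8 ≡ 18^2 = 324 ≡ 37
12 = 8 + 4, so 16^12 ≡ 37·18 ≡ 10 (mod 41)
Right side y^r · r^s mod p:
1^2 = 1
1^4 ≡ 1^2 = 1
1^8 ≡ 1^2 = 1
1^16 ≡ 1^2 = 1
16^2 = 256 ≡ 10
16^4 ≡ 10^2 = 100 ≡ 18
16^8 ≡ 18^2 = 324 ≡ 37
12 = 8 + 4, so 16^12 ≡ 37·18 ≡ 10 (mod 41)
1·10 = 10 ≡ 10 (mod 41)
10 ≡ 10 (mod 41), so the signature is genuine.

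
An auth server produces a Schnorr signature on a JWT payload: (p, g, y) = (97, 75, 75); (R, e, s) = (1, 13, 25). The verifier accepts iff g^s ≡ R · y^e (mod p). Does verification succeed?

passes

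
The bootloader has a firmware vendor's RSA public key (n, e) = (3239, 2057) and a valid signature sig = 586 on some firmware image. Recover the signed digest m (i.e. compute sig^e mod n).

sig^2 ≡ 586^2 = 343396 ≡ 62
sig^4 ≡ 62^2 = 3844 ≡ 605
sig^8 ≡ 605^2 = 366025 ≡ 18
sig^16 ≡ 18^2 = 324
sig^32 ≡ 324^2 = 104976 ≡ 1328
sig^64 ≡ 1328^2 = 1763584 ≡ 1568
sig^128 ≡ 1568^2 = 2458624 ≡ 223
sig^256 ≡ 223^2 = 49729 ≡ 1144
sig^512 ≡ 1144^2 = 1308736 ≡ 180
sig^1024 ≡ 180^2 = 32400 ≡ 10
sig^2048 ≡ 10^2 = 100
2057 = 2048 + 8 + 1, so sig^2057 ≡ 100·18·586 ≡ 2125 (mod 3239)

2125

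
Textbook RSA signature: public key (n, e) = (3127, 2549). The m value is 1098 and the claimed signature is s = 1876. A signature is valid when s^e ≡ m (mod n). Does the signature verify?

does not verify

s^2 ≡ 1876^2 = 3519376 ≡ 1501
s^4 ≡ 1501^2 = 2253001 ≡ 1561
s^8 ≡ 1561^2 = 2436721 ≡ 788
s^16 ≡ 788^2 = 620944 ≡ 1798
s^32 ≡ 1798^2 = 3232804 ≡ 2613
s^64 ≡ 2613^2 = 6827769 ≡ 1528
s^128 ≡ 1528^2 = 2334784 ≡ 2042
s^256 ≡ 2042^2 = 4169764 ≡ 1473
s^512 ≡ 1473^2 = 2169729 ≡ 2718
s^1024 ≡ 2718^2 = 7387524 ≡ 1550
s^2048 ≡ 1550^2 = 2402500 ≡ 964
2549 = 2048 + 256 + 128 + 64 + 32 + 16 + 4 + 1, so s^2549 ≡ 964·1473·2042·1528·2613·1798·1561·1876 ≡ 2353 (mod 3127)
The recovered value 2353 does not match the digest 1098.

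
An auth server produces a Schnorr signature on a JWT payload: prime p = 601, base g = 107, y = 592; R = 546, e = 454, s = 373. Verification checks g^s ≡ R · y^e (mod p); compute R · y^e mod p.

346

Squares mod 601: 592^1≡592, 592^2≡81, 592^4≡551, 592^8≡96, 592^16≡201, 592^32≡134, 592^64≡527, 592^128≡67, 592^256≡282
454 = 256 + 128 + 64 + 4 + 2, so 592^454 ≡ 282·67·527·551·81 ≡ 551 (mod 601)
R · y^e ≡ 546·551 = 300846 ≡ 346 (mod 601)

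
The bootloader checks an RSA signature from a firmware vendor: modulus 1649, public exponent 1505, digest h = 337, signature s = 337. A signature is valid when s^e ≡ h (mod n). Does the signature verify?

s^2 ≡ 337^2 = 113569 ≡ 1437
s^4 ≡ 1437^2 = 2064969 ≡ 421
s^8 ≡ 421^2 = 177241 ≡ 798
s^16 ≡ 798^2 = 636804 ≡ 290
s^32 ≡ 290^2 = 84100 ≡ 1
s^64 ≡ 1^2 = 1
s^128 ≡ 1^2 = 1
s^256 ≡ 1^2 = 1
s^512 ≡ 1^2 = 1
s^1024 ≡ 1^2 = 1
1505 = 1024 + 256 + 128 + 64 + 32 + 1, so s^1505 ≡ 1·1·1·1·1·337 ≡ 337 (mod 1649)
337 = h, so the signature checks out.

verifies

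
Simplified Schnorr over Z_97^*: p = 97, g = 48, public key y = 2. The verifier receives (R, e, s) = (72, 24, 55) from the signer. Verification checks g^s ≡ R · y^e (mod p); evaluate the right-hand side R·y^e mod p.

25

Squares mod 97: 2^1≡2, 2^2≡4, 2^4≡16, 2^8≡62, 2^16≡61
24 = 16 + 8, so 2^24 ≡ 61·62 ≡ 96 (mod 97)
R · y^e ≡ 72·96 = 6912 ≡ 25 (mod 97)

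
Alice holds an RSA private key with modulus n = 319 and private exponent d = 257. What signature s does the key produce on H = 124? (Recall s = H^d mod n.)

317

H^2 ≡ 124^2 = 15376 ≡ 64
H^4 ≡ 64^2 = 4096 ≡ 268
H^8 ≡ 268^2 = 71824 ≡ 49
H^16 ≡ 49^2 = 2401 ≡ 168
H^32 ≡ 168^2 = 28224 ≡ 152
H^64 ≡ 152^2 = 23104 ≡ 136
H^128 ≡ 136^2 = 18496 ≡ 313
H^256 ≡ 313^2 = 97969 ≡ 36
257 = 256 + 1, so H^257 ≡ 36·124 ≡ 317 (mod 319)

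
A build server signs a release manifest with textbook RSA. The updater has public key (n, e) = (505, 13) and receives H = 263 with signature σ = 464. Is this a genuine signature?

forged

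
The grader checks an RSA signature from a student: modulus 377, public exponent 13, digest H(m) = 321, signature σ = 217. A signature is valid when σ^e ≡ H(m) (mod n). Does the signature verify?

σ^2 ≡ 217^2 = 47089 ≡ 341
σ^4 ≡ 341^2 = 116281 ≡ 165
σ^8 ≡ 165^2 = 27225 ≡ 81
13 = 8 + 4 + 1, so σ^13 ≡ 81·165·217 ≡ 321 (mod 377)
Since 321 equals the digest 321, verification succeeds.

verifies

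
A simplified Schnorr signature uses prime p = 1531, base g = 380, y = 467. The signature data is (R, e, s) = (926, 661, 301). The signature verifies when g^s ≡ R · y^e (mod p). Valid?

g^s mod p:
380^2 = 144400 ≡ 486
380^4 ≡ 486^2 = 236196 ≡ 422
380^8 ≡ 422^2 = 178084 ≡ 488
380^16 ≡ 488^2 = 238144 ≡ 839
380^32 ≡ 839^2 = 703921 ≡ 1192
380^64 ≡ 1192^2 = 1420864 ≡ 96
380^128 ≡ 96^2 = 9216 ≡ 30
380^256 ≡ 30^2 = 900
301 = 256 + 32 + 8 + 4 + 1, so 380^301 ≡ 900·1192·488·422·380 ≡ 1376 (mod 1531)
R · y^e mod p:
467^2 = 218089 ≡ 687
467^4 ≡ 687^2 = 471969 ≡ 421
467^8 ≡ 421^2 = 177241 ≡ 1176
467^16 ≡ 1176^2 = 1382976 ≡ 483
467^32 ≡ 483^2 = 233289 ≡ 577
467^64 ≡ 577^2 = 332929 ≡ 702
467^128 ≡ 702^2 = 492804 ≡ 1353
467^256 ≡ 1353^2 = 1830609 ≡ 1064
467^512 ≡ 1064^2 = 1132096 ≡ 687
661 = 512 + 128 + 16 + 4 + 1, so 467^661 ≡ 687·1353·483·421·467 ≡ 1230 (mod 1531)
926·1230 = 1138980 ≡ 1447 (mod 1531)
1376 ≠ 1447; the check fails.

no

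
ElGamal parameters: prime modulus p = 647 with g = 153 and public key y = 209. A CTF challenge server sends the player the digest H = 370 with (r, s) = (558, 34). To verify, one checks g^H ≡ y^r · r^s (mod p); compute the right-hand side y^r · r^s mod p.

36

209^558 mod 647 = 509
558^34 mod 647 = 56
y^r · r^s ≡ 509·56 = 28504 ≡ 36 (mod 647)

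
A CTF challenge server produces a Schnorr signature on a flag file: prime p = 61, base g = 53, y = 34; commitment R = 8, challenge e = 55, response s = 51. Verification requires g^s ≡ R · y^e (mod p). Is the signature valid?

valid

g^s mod p:
53^2 = 2809 ≡ 3
53^4 ≡ 3^2 = 9
53^8 ≡ 9^2 = 81 ≡ 20
53^16 ≡ 20^2 = 400 ≡ 34
53^32 ≡ 34^2 = 1156 ≡ 58
51 = 32 + 16 + 2 + 1, so 53^51 ≡ 58·34·3·53 ≡ 8 (mod 61)
R · y^e mod p:
34^2 = 1156 ≡ 58
34^4 ≡ 58^2 = 3364 ≡ 9
34^8 ≡ 9^2 = 81 ≡ 20
34^16 ≡ 20^2 = 400 ≡ 34
34^32 ≡ 34^2 = 1156 ≡ 58
55 = 32 + 16 + 4 + 2 + 1, so 34^55 ≡ 58·34·9·58·34 ≡ 1 (mod 61)
8·1 = 8 ≡ 8 (mod 61)
8 ≡ 8 (mod 61); signature holds.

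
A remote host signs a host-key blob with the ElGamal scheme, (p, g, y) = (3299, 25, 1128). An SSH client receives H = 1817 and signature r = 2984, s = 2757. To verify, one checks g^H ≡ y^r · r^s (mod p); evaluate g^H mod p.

1395

Squares mod 3299: 25^1≡25, 25^2≡625, 25^4≡1343, 25^8≡2395, 25^16≡2363, 25^32≡1861, 25^64≡2670, 25^128≡3060, 25^256≡1038, 25^512≡1970, 25^1024≡1276
1817 = 1024 + 512 + 256 + 16 + 8 + 1, so 25^1817 ≡ 1276·1970·1038·2363·2395·25 ≡ 1395 (mod 3299)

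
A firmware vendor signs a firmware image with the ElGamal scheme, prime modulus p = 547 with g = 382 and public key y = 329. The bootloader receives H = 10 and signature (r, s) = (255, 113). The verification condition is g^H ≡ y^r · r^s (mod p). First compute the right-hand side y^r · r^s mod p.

415

329^2 = 108241 ≡ 482
329^4 ≡ 482^2 = 232324 ≡ 396
329^8 ≡ 396^2 = 156816 ≡ 374
329^16 ≡ 374^2 = 139876 ≡ 391
329^32 ≡ 391^2 = 152881 ≡ 268
329^64 ≡ 268^2 = 71824 ≡ 167
329^128 ≡ 167^2 = 27889 ≡ 539
255 = 128 + 64 + 32 + 16 + 8 + 4 + 2 + 1, so 329^255 ≡ 539·167·268·391·374·396·482·329 ≡ 80 (mod 547)
255^2 = 65025 ≡ 479
255^4 ≡ 479^2 = 229441 ≡ 248
255^8 ≡ 248^2 = 61504 ≡ 240
255^16 ≡ 240^2 = 57600 ≡ 165
255^32 ≡ 165^2 = 27225 ≡ 422
255^64 ≡ 422^2 = 178084 ≡ 309
113 = 64 + 32 + 16 + 1, so 255^113 ≡ 309·422·165·255 ≡ 518 (mod 547)
y^r · r^s ≡ 80·518 = 41440 ≡ 415 (mod 547)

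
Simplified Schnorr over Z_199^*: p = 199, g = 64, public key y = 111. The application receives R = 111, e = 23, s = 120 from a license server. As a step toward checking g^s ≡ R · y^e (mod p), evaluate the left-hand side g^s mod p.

188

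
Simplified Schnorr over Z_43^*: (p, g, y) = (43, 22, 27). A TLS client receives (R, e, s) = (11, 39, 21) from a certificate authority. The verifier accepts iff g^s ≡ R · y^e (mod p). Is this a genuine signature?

genuine

g^s mod p:
22^2 = 484 ≡ 11
22^4 ≡ 11^2 = 121 ≡ 35
22^8 ≡ 35^2 = 1225 ≡ 21
22^16 ≡ 21^2 = 441 ≡ 11
21 = 16 + 4 + 1, so 22^21 ≡ 11·35·22 ≡ 42 (mod 43)
R · y^e mod p:
27^2 = 729 ≡ 41
27^4 ≡ 41^2 = 1681 ≡ 4
27^8 ≡ 4^2 = 16
27^16 ≡ 16^2 = 256 ≡ 41
27^32 ≡ 41^2 = 1681 ≡ 4
39 = 32 + 4 + 2 + 1, so 27^39 ≡ 4·4·41·27 ≡ 39 (mod 43)
11·39 = 429 ≡ 42 (mod 43)
42 ≡ 42 (mod 43); signature holds.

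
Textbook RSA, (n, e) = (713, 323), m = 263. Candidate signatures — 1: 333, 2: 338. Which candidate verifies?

1

Candidate 1: 333^2 = 110889 ≡ 374; 333^4 ≡ 374^2 = 139876 ≡ 128; 333^8 ≡ 128^2 = 16384 ≡ 698; 333^16 ≡ 698^2 = 487204 ≡ 225; 333^32 ≡ 225^2 = 50625 ≡ 2; 333^64 ≡ 2^2 = 4; 333^128 ≡ 4^2 = 16; 333^256 ≡ 16^2 = 256; 323 = 256 + 64 + 2 + 1, so 333^323 ≡ 256·4·374·333 ≡ 263 (mod 713)
  → matches m = 263
Candidate 2: 338^2 = 114244 ≡ 164; 338^4 ≡ 164^2 = 26896 ≡ 515; 338^8 ≡ 515^2 = 265225 ≡ 702; 338^16 ≡ 702^2 = 492804 ≡ 121; 338^32 ≡ 121^2 = 14641 ≡ 381; 338^64 ≡ 381^2 = 145161 ≡ 422; 338^128 ≡ 422^2 = 178084 ≡ 547; 338^256 ≡ 547^2 = 299209 ≡ 462; 323 = 256 + 64 + 2 + 1, so 338^323 ≡ 462·422·164·338 ≡ 423 (mod 713)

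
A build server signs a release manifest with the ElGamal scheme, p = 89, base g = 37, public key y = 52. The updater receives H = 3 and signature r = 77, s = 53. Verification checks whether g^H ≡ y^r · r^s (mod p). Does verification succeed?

fails

Left side g^H mod p:
37^2 = 1369 ≡ 34
3 = 2 + 1, so 37^3 ≡ 34·37 ≡ 12 (mod 89)
Right side y^r · r^s mod p:
52^2 = 2704 ≡ 34
52^4 ≡ 34^2 = 1156 ≡ 88
52^8 ≡ 88^2 = 7744 ≡ 1
52^16 ≡ 1^2 = 1
52^32 ≡ 1^2 = 1
52^64 ≡ 1^2 = 1
77 = 64 + 8 + 4 + 1, so 52^77 ≡ 1·1·88·52 ≡ 37 (mod 89)
77^2 = 5929 ≡ 55
77^4 ≡ 55^2 = 3025 ≡ 88
77^8 ≡ 88^2 = 7744 ≡ 1
77^16 ≡ 1^2 = 1
77^32 ≡ 1^2 = 1
53 = 32 + 16 + 4 + 1, so 77^53 ≡ 1·1·88·77 ≡ 12 (mod 89)
37·12 = 444 ≡ 88 (mod 89)
12 ≠ 88, so verification fails.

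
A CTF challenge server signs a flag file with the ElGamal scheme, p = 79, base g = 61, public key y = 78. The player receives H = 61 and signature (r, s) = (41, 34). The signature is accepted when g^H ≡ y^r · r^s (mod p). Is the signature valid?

Left side g^H mod p:
Squares mod 79: 61^1≡61, 61^2≡8, 61^4≡64, 61^8≡67, 61^16≡65, 61^32≡38
61 = 32 + 16 + 8 + 4 + 1, so 61^61 ≡ 38·65·67·64·61 ≡ 58 (mod 79)
Right side y^r · r^s mod p:
Squares mod 79: 78^1≡78, 78^2≡1, 78^4≡1, 78^8≡1, 78^16≡1, 78^32≡1
41 = 32 + 8 + 1, so 78^41 ≡ 1·1·78 ≡ 78 (mod 79)
Squares mod 79: 41^1≡41, 41^2≡22, 41^4≡10, 41^8≡21, 41^16≡46, 41^32≡62
34 = 32 + 2, so 41^34 ≡ 62·22 ≡ 21 (mod 79)
78·21 = 1638 ≡ 58 (mod 79)
58 ≡ 58 (mod 79), so the signature is genuine.

valid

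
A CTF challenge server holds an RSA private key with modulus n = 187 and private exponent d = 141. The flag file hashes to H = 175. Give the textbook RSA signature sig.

Squares mod 187: H^1≡175, H^2≡144, H^4≡166, H^8≡67, H^16≡1, H^32≡1, H^64≡1, H^128≡1
141 = 128 + 8 + 4 + 1, so H^141 ≡ 1·67·166·175 ≡ 54 (mod 187)

54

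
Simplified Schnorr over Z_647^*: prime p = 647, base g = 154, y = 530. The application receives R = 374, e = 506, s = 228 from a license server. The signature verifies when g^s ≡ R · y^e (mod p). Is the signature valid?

invalid

g^s mod p:
154^2 = 23716 ≡ 424
154^4 ≡ 424^2 = 179776 ≡ 557
154^8 ≡ 557^2 = 310249 ≡ 336
154^16 ≡ 336^2 = 112896 ≡ 318
154^32 ≡ 318^2 = 101124 ≡ 192
154^64 ≡ 192^2 = 36864 ≡ 632
154^128 ≡ 632^2 = 399424 ≡ 225
228 = 128 + 64 + 32 + 4, so 154^228 ≡ 225·632·192·557 ≡ 67 (mod 647)
R · y^e mod p:
530^2 = 280900 ≡ 102
530^4 ≡ 102^2 = 10404 ≡ 52
530^8 ≡ 52^2 = 2704 ≡ 116
530^16 ≡ 116^2 = 13456 ≡ 516
530^32 ≡ 516^2 = 266256 ≡ 339
530^64 ≡ 339^2 = 114921 ≡ 402
530^128 ≡ 402^2 = 161604 ≡ 501
530^256 ≡ 501^2 = 251001 ≡ 612
506 = 256 + 128 + 64 + 32 + 16 + 8 + 2, so 530^506 ≡ 612·501·402·339·516·116·102 ≡ 419 (mod 647)
374·419 = 156706 ≡ 132 (mod 647)
67 ≠ 132; the check fails.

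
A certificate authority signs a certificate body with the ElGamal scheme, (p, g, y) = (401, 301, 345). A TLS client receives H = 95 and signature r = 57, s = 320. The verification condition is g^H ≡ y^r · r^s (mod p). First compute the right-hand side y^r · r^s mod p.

345^57 mod 401 = 237
57^320 mod 401 = 72
y^r · r^s ≡ 237·72 = 17064 ≡ 222 (mod 401)

222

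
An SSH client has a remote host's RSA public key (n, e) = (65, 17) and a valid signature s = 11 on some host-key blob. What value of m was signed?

s^17 mod 65 = 46

46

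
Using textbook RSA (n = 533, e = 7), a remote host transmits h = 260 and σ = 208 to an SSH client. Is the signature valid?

valid

σ^2 ≡ 208^2 = 43264 ≡ 91
σ^4 ≡ 91^2 = 8281 ≡ 286
7 = 4 + 2 + 1, so σ^7 ≡ 286·91·208 ≡ 260 (mod 533)
σ^7 mod 533 = 260 matches h.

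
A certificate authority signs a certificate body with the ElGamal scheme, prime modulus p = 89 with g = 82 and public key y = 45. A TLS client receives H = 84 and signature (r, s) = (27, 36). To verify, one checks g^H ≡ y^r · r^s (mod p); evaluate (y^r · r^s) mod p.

44

45^2 = 2025 ≡ 67
45^4 ≡ 67^2 = 4489 ≡ 39
45^8 ≡ 39^2 = 1521 ≡ 8
45^16 ≡ 8^2 = 64
27 = 16 + 8 + 2 + 1, so 45^27 ≡ 64·8·67·45 ≡ 64 (mod 89)
27^2 = 729 ≡ 17
27^4 ≡ 17^2 = 289 ≡ 22
27^8 ≡ 22^2 = 484 ≡ 39
27^16 ≡ 39^2 = 1521 ≡ 8
27^32 ≡ 8^2 = 64
36 = 32 + 4, so 27^36 ≡ 64·22 ≡ 73 (mod 89)
y^r · r^s ≡ 64·73 = 4672 ≡ 44 (mod 89)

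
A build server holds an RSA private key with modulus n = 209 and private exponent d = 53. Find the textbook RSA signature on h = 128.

h^2 ≡ 128^2 = 16384 ≡ 82
h^4 ≡ 82^2 = 6724 ≡ 36
h^8 ≡ 36^2 = 1296 ≡ 42
h^16 ≡ 42^2 = 1764 ≡ 92
h^32 ≡ 92^2 = 8464 ≡ 104
53 = 32 + 16 + 4 + 1, so h^53 ≡ 104·92·36·128 ≡ 167 (mod 209)

167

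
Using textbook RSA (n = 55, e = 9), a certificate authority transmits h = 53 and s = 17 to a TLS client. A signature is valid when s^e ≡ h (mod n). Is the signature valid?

s^2 ≡ 17^2 = 289 ≡ 14
s^4 ≡ 14^2 = 196 ≡ 31
s^8 ≡ 31^2 = 961 ≡ 26
9 = 8 + 1, so s^9 ≡ 26·17 ≡ 2 (mod 55)
2 ≠ 53, so verification fails.

invalid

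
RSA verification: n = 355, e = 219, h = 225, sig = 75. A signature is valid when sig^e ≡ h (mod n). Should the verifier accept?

sig^2 ≡ 75^2 = 5625 ≡ 300
sig^4 ≡ 300^2 = 90000 ≡ 185
sig^8 ≡ 185^2 = 34225 ≡ 145
sig^16 ≡ 145^2 = 21025 ≡ 80
sig^32 ≡ 80^2 = 6400 ≡ 10
sig^64 ≡ 10^2 = 100
sig^128 ≡ 100^2 = 10000 ≡ 60
219 = 128 + 64 + 16 + 8 + 2 + 1, so sig^219 ≡ 60·100·80·145·300·75 ≡ 225 (mod 355)
225 = h, so the signature checks out.

accept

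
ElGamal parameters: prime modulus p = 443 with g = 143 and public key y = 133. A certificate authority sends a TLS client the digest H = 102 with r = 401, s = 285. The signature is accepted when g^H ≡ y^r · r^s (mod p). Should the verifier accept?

Left side g^H mod p:
143^2 = 20449 ≡ 71
143^4 ≡ 71^2 = 5041 ≡ 168
143^8 ≡ 168^2 = 28224 ≡ 315
143^16 ≡ 315^2 = 99225 ≡ 436
143^32 ≡ 436^2 = 190096 ≡ 49
143^64 ≡ 49^2 = 2401 ≡ 186
102 = 64 + 32 + 4 + 2, so 143^102 ≡ 186·49·168·71 ≡ 35 (mod 443)
Right side y^r · r^s mod p:
133^2 = 17689 ≡ 412
133^4 ≡ 412^2 = 169744 ≡ 75
133^8 ≡ 75^2 = 5625 ≡ 309
133^16 ≡ 309^2 = 95481 ≡ 236
133^32 ≡ 236^2 = 55696 ≡ 321
133^64 ≡ 321^2 = 103041 ≡ 265
133^128 ≡ 265^2 = 70225 ≡ 231
133^256 ≡ 231^2 = 53361 ≡ 201
401 = 256 + 128 + 16 + 1, so 133^401 ≡ 201·231·236·133 ≡ 144 (mod 443)
401^2 = 160801 ≡ 435
401^4 ≡ 435^2 = 189225 ≡ 64
401^8 ≡ 64^2 = 4096 ≡ 109
401^16 ≡ 109^2 = 11881 ≡ 363
401^32 ≡ 363^2 = 131769 ≡ 198
401^64 ≡ 198^2 = 39204 ≡ 220
401^128 ≡ 220^2 = 48400 ≡ 113
401^256 ≡ 113^2 = 12769 ≡ 365
285 = 256 + 16 + 8 + 4 + 1, so 401^285 ≡ 365·363·109·64·401 ≡ 223 (mod 443)
144·223 = 32112 ≡ 216 (mod 443)
35 ≠ 216, so verification fails.

reject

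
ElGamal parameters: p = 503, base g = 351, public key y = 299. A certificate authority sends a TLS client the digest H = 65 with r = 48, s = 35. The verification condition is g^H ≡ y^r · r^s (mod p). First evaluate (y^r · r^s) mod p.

299^2 = 89401 ≡ 370
299^4 ≡ 370^2 = 136900 ≡ 84
299^8 ≡ 84^2 = 7056 ≡ 14
299^16 ≡ 14^2 = 196
299^32 ≡ 196^2 = 38416 ≡ 188
48 = 32 + 16, so 299^48 ≡ 188·196 ≡ 129 (mod 503)
48^2 = 2304 ≡ 292
48^4 ≡ 292^2 = 85264 ≡ 257
48^8 ≡ 257^2 = 66049 ≡ 156
48^16 ≡ 156^2 = 24336 ≡ 192
48^32 ≡ 192^2 = 36864 ≡ 145
35 = 32 + 2 + 1, so 48^35 ≡ 145·292·48 ≡ 200 (mod 503)
y^r · r^s ≡ 129·200 = 25800 ≡ 147 (mod 503)

147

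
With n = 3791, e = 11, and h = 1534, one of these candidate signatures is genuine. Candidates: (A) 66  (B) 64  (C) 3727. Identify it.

B

Candidate A: Squares mod 3791: 66^1≡66, 66^2≡565, 66^4≡781, 66^8≡3401; 11 = 8 + 2 + 1, so 66^11 ≡ 3401·565·66 ≡ 2967 (mod 3791)
Candidate B: Squares mod 3791: 64^1≡64, 64^2≡305, 64^4≡2041, 64^8≡3163; 11 = 8 + 2 + 1, so 64^11 ≡ 3163·305·64 ≡ 1534 (mod 3791)
  → matches h = 1534
Candidate C: Squares mod 3791: 3727^1≡3727, 3727^2≡305, 3727^4≡2041, 3727^8≡3163; 11 = 8 + 2 + 1, so 3727^11 ≡ 3163·305·3727 ≡ 2257 (mod 3791)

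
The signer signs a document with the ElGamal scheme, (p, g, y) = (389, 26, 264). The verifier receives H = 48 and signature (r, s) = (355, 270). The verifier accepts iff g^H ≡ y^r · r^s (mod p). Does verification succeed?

fails

Left side g^H mod p:
Squares mod 389: 26^1≡26, 26^2≡287, 26^4≡290, 26^8≡76, 26^16≡330, 26^32≡369
48 = 32 + 16, so 26^48 ≡ 369·330 ≡ 13 (mod 389)
Right side y^r · r^s mod p:
Squares mod 389: 264^1≡264, 264^2≡65, 264^4≡335, 264^8≡193, 264^16≡294, 264^32≡78, 264^64≡249, 264^128≡150, 264^256≡327
355 = 256 + 64 + 32 + 2 + 1, so 264^355 ≡ 327·249·78·65·264 ≡ 140 (mod 389)
Squares mod 389: 355^1≡355, 355^2≡378, 355^4≡121, 355^8≡248, 355^16≡42, 355^32≡208, 355^64≡85, 355^128≡223, 355^256≡326
270 = 256 + 8 + 4 + 2, so 355^270 ≡ 326·248·121·378 ≡ 382 (mod 389)
140·382 = 53480 ≡ 187 (mod 389)
13 ≠ 187, so verification fails.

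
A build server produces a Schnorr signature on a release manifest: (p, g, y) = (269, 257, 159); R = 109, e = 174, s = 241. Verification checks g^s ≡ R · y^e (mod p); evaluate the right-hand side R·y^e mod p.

159^2 = 25281 ≡ 264
159^4 ≡ 264^2 = 69696 ≡ 25
159^8 ≡ 25^2 = 625 ≡ 87
159^16 ≡ 87^2 = 7569 ≡ 37
159^32 ≡ 37^2 = 1369 ≡ 24
159^64 ≡ 24^2 = 576 ≡ 38
159^128 ≡ 38^2 = 1444 ≡ 99
174 = 128 + 32 + 8 + 4 + 2, so 159^174 ≡ 99·24·87·25·264 ≡ 64 (mod 269)
R · y^e ≡ 109·64 = 6976 ≡ 251 (mod 269)

251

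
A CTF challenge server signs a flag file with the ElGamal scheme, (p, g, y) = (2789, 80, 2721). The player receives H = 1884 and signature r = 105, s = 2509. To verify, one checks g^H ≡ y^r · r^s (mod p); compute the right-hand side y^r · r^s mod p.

2721^2 = 7403841 ≡ 1835
2721^4 ≡ 1835^2 = 3367225 ≡ 902
2721^8 ≡ 902^2 = 813604 ≡ 2005
2721^16 ≡ 2005^2 = 4020025 ≡ 1076
2721^32 ≡ 1076^2 = 1157776 ≡ 341
2721^64 ≡ 341^2 = 116281 ≡ 1932
105 = 64 + 32 + 8 + 1, so 2721^105 ≡ 1932·341·2005·2721 ≡ 2727 (mod 2789)
105^2 = 11025 ≡ 2658
105^4 ≡ 2658^2 = 7064964 ≡ 427
105^8 ≡ 427^2 = 182329 ≡ 1044
105^16 ≡ 1044^2 = 1089936 ≡ 2226
105^32 ≡ 2226^2 = 4955076 ≡ 1812
105^64 ≡ 1812^2 = 3283344 ≡ 691
105^128 ≡ 691^2 = 477481 ≡ 562
105^256 ≡ 562^2 = 315844 ≡ 687
105^512 ≡ 687^2 = 471969 ≡ 628
105^1024 ≡ 628^2 = 394384 ≡ 1135
105^2048 ≡ 1135^2 = 1288225 ≡ 2496
2509 = 2048 + 256 + 128 + 64 + 8 + 4 + 1, so 105^2509 ≡ 2496·687·562·691·1044·427·105 ≡ 1642 (mod 2789)
y^r · r^s ≡ 2727·1642 = 4477734 ≡ 1389 (mod 2789)

1389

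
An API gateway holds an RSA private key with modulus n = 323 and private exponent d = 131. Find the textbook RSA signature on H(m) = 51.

204

(H(m))^2 ≡ 51^2 = 2601 ≡ 17
(H(m))^4 ≡ 17^2 = 289
(H(m))^8 ≡ 289^2 = 83521 ≡ 187
(H(m))^16 ≡ 187^2 = 34969 ≡ 85
(H(m))^32 ≡ 85^2 = 7225 ≡ 119
(H(m))^64 ≡ 119^2 = 14161 ≡ 272
(H(m))^128 ≡ 272^2 = 73984 ≡ 17
131 = 128 + 2 + 1, so (H(m))^131 ≡ 17·17·51 ≡ 204 (mod 323)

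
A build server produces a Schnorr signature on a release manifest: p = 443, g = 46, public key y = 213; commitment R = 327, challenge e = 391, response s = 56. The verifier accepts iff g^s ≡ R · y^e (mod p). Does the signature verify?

verifies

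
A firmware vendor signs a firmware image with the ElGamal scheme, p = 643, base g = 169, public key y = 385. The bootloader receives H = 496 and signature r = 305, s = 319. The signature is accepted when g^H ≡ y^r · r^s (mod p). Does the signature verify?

Left side g^H mod p:
169^2 = 28561 ≡ 269
169^4 ≡ 269^2 = 72361 ≡ 345
169^8 ≡ 345^2 = 119025 ≡ 70
169^16 ≡ 70^2 = 4900 ≡ 399
169^32 ≡ 399^2 = 159201 ≡ 380
169^64 ≡ 380^2 = 144400 ≡ 368
169^128 ≡ 368^2 = 135424 ≡ 394
169^256 ≡ 394^2 = 155236 ≡ 273
496 = 256 + 128 + 64 + 32 + 16, so 169^496 ≡ 273·394·368·380·399 ≡ 356 (mod 643)
Right side y^r · r^s mod p:
385^2 = 148225 ≡ 335
385^4 ≡ 335^2 = 112225 ≡ 343
385^8 ≡ 343^2 = 117649 ≡ 623
385^16 ≡ 623^2 = 388129 ≡ 400
385^32 ≡ 400^2 = 160000 ≡ 536
385^64 ≡ 536^2 = 287296 ≡ 518
385^128 ≡ 518^2 = 268324 ≡ 193
385^256 ≡ 193^2 = 37249 ≡ 598
305 = 256 + 32 + 16 + 1, so 385^305 ≡ 598·536·400·385 ≡ 471 (mod 643)
305^2 = 93025 ≡ 433
305^4 ≡ 433^2 = 187489 ≡ 376
305^8 ≡ 376^2 = 141376 ≡ 559
305^16 ≡ 559^2 = 312481 ≡ 626
305^32 ≡ 626^2 = 391876 ≡ 289
305^64 ≡ 289^2 = 83521 ≡ 574
305^128 ≡ 574^2 = 329476 ≡ 260
305^256 ≡ 260^2 = 67600 ≡ 85
319 = 256 + 32 + 16 + 8 + 4 + 2 + 1, so 305^319 ≡ 85·289·626·559·376·433·305 ≡ 297 (mod 643)
471·297 = 139887 ≡ 356 (mod 643)
356 ≡ 356 (mod 643), so the signature is genuine.

verifies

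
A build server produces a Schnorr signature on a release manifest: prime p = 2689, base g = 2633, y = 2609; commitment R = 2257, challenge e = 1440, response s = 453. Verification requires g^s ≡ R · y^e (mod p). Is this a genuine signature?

g^s mod p:
Squares mod 2689: 2633^1≡2633, 2633^2≡447, 2633^4≡823, 2633^8≡2390, 2633^16≡664, 2633^32≡2589, 2633^64≡1933, 2633^128≡1468, 2633^256≡1135
453 = 256 + 128 + 64 + 4 + 1, so 2633^453 ≡ 1135·1468·1933·823·2633 ≡ 1270 (mod 2689)
R · y^e mod p:
Squares mod 2689: 2609^1≡2609, 2609^2≡1022, 2609^4≡1152, 2609^8≡1427, 2609^16≡756, 2609^32≡1468, 2609^64≡1135, 2609^128≡194, 2609^256≡2679, 2609^512≡100, 2609^1024≡1933
1440 = 1024 + 256 + 128 + 32, so 2609^1440 ≡ 1933·2679·194·1468 ≡ 1689 (mod 2689)
2257·1689 = 3812073 ≡ 1760 (mod 2689)
1270 ≠ 1760; the check fails.

forged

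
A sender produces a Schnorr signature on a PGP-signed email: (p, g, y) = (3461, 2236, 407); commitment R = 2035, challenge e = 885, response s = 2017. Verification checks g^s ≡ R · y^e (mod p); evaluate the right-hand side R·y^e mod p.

407^2 = 165649 ≡ 2982
407^4 ≡ 2982^2 = 8892324 ≡ 1015
407^8 ≡ 1015^2 = 1030225 ≡ 2308
407^16 ≡ 2308^2 = 5326864 ≡ 385
407^32 ≡ 385^2 = 148225 ≡ 2863
407^64 ≡ 2863^2 = 8196769 ≡ 1121
407^128 ≡ 1121^2 = 1256641 ≡ 298
407^256 ≡ 298^2 = 88804 ≡ 2279
407^512 ≡ 2279^2 = 5193841 ≡ 2341
885 = 512 + 256 + 64 + 32 + 16 + 4 + 1, so 407^885 ≡ 2341·2279·1121·2863·385·1015·407 ≡ 3143 (mod 3461)
R · y^e ≡ 2035·3143 = 6396005 ≡ 77 (mod 3461)

77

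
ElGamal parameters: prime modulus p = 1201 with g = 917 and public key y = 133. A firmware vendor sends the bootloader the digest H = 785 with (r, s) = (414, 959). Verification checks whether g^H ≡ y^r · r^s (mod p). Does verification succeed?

passes

Left side g^H mod p:
917^2 = 840889 ≡ 189
917^4 ≡ 189^2 = 35721 ≡ 892
917^8 ≡ 892^2 = 795664 ≡ 602
917^16 ≡ 602^2 = 362404 ≡ 903
917^32 ≡ 903^2 = 815409 ≡ 1131
917^64 ≡ 1131^2 = 1279161 ≡ 96
917^128 ≡ 96^2 = 9216 ≡ 809
917^256 ≡ 809^2 = 654481 ≡ 1137
917^512 ≡ 1137^2 = 1292769 ≡ 493
785 = 512 + 256 + 16 + 1, so 917^785 ≡ 493·1137·903·917 ≡ 541 (mod 1201)
Right side y^r · r^s mod p:
133^2 = 17689 ≡ 875
133^4 ≡ 875^2 = 765625 ≡ 588
133^8 ≡ 588^2 = 345744 ≡ 1057
133^16 ≡ 1057^2 = 1117249 ≡ 319
133^32 ≡ 319^2 = 101761 ≡ 877
133^64 ≡ 877^2 = 769129 ≡ 489
133^128 ≡ 489^2 = 239121 ≡ 122
133^256 ≡ 122^2 = 14884 ≡ 472
414 = 256 + 128 + 16 + 8 + 4 + 2, so 133^414 ≡ 472·122·319·1057·588·875 ≡ 489 (mod 1201)
414^2 = 171396 ≡ 854
414^4 ≡ 854^2 = 729316 ≡ 309
414^8 ≡ 309^2 = 95481 ≡ 602
414^16 ≡ 602^2 = 362404 ≡ 903
414^32 ≡ 903^2 = 815409 ≡ 1131
414^64 ≡ 1131^2 = 1279161 ≡ 96
414^128 ≡ 96^2 = 9216 ≡ 809
414^256 ≡ 809^2 = 654481 ≡ 1137
414^512 ≡ 1137^2 = 1292769 ≡ 493
959 = 512 + 256 + 128 + 32 + 16 + 8 + 4 + 2 + 1, so 414^959 ≡ 493·1137·809·1131·903·602·309·854·414 ≡ 426 (mod 1201)
489·426 = 208314 ≡ 541 (mod 1201)
541 ≡ 541 (mod 1201), so the signature is genuine.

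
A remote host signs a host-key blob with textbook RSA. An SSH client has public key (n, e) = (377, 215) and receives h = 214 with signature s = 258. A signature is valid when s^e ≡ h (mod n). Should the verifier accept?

accept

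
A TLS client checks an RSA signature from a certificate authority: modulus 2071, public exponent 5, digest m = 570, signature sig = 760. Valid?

no

sig^5 mod 2071 = 1501
sig^5 mod 2071 = 1501, but m = 570.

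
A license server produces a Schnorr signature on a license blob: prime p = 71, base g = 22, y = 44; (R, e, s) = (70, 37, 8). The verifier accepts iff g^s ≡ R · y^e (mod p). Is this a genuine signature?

g^s mod p:
22^2 = 484 ≡ 58
22^4 ≡ 58^2 = 3364 ≡ 27
22^8 ≡ 27^2 = 729 ≡ 19
R · y^e mod p:
44^2 = 1936 ≡ 19
44^4 ≡ 19^2 = 361 ≡ 6
44^8 ≡ 6^2 = 36
44^16 ≡ 36^2 = 1296 ≡ 18
44^32 ≡ 18^2 = 324 ≡ 40
37 = 32 + 4 + 1, so 44^37 ≡ 40·6·44 ≡ 52 (mod 71)
70·52 = 3640 ≡ 19 (mod 71)
19 ≡ 19 (mod 71); signature holds.

genuine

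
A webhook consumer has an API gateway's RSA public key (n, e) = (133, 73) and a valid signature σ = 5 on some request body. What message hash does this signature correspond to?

5

σ^2 ≡ 5^2 = 25
σ^4 ≡ 25^2 = 625 ≡ 93
σ^8 ≡ 93^2 = 8649 ≡ 4
σ^16 ≡ 4^2 = 16
σ^32 ≡ 16^2 = 256 ≡ 123
σ^64 ≡ 123^2 = 15129 ≡ 100
73 = 64 + 8 + 1, so σ^73 ≡ 100·4·5 ≡ 5 (mod 133)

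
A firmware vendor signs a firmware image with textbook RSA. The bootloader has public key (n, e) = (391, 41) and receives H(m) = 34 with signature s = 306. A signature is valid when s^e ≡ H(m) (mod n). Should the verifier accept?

accept

Squares mod 391: s^1≡306, s^2≡187, s^4≡170, s^8≡357, s^16≡374, s^32≡289
41 = 32 + 8 + 1, so s^41 ≡ 289·357·306 ≡ 34 (mod 391)
s^41 mod 391 = 34 matches H(m).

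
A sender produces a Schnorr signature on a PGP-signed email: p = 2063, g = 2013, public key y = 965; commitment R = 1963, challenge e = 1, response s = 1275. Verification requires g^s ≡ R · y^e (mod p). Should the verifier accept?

g^s mod p:
Squares mod 2063: 2013^1≡2013, 2013^2≡437, 2013^4≡1173, 2013^8≡1971, 2013^16≡212, 2013^32≡1621, 2013^64≡1442, 2013^128≡1923, 2013^256≡1033, 2013^512≡518, 2013^1024≡134
1275 = 1024 + 128 + 64 + 32 + 16 + 8 + 2 + 1, so 2013^1275 ≡ 134·1923·1442·1621·212·1971·437·2013 ≡ 1320 (mod 2063)
R · y^e mod p:
965^1 mod 2063 = 965
1963·965 = 1894295 ≡ 461 (mod 2063)
1320 ≠ 461; the check fails.

reject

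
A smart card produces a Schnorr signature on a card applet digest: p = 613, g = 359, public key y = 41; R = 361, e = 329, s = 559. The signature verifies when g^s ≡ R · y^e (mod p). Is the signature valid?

invalid

g^s mod p:
Squares mod 613: 359^1≡359, 359^2≡151, 359^4≡120, 359^8≡301, 359^16≡490, 359^32≡417, 359^64≡410, 359^128≡138, 359^256≡41, 359^512≡455
559 = 512 + 32 + 8 + 4 + 2 + 1, so 359^559 ≡ 455·417·301·120·151·359 ≡ 516 (mod 613)
R · y^e mod p:
Squares mod 613: 41^1≡41, 41^2≡455, 41^4≡444, 41^8≡363, 41^16≡587, 41^32≡63, 41^64≡291, 41^128≡87, 41^256≡213
329 = 256 + 64 + 8 + 1, so 41^329 ≡ 213·291·363·41 ≡ 323 (mod 613)
361·323 = 116603 ≡ 133 (mod 613)
516 ≠ 133; the check fails.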